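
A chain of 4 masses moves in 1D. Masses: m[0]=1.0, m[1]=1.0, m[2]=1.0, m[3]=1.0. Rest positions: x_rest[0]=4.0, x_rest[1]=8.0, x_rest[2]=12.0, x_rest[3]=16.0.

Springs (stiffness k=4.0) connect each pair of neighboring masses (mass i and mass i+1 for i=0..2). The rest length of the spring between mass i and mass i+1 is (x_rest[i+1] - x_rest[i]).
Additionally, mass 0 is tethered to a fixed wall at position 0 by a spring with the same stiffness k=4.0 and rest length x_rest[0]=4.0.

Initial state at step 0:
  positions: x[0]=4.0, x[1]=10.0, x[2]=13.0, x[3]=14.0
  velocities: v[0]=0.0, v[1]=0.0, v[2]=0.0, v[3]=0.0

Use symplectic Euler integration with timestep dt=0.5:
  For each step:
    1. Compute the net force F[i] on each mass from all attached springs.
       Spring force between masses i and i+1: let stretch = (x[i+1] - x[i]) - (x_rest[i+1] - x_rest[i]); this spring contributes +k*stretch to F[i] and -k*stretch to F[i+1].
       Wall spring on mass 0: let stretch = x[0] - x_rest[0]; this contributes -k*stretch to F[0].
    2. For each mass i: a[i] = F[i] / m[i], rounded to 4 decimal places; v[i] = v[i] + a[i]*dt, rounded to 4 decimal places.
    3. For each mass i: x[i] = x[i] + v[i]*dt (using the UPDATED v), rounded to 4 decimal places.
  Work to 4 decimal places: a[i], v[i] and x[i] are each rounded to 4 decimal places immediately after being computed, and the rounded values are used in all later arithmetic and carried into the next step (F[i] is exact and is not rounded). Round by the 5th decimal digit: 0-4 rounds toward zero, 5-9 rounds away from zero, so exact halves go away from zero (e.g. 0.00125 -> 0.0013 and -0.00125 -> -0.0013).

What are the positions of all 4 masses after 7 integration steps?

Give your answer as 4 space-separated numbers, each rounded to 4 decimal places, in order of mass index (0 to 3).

Step 0: x=[4.0000 10.0000 13.0000 14.0000] v=[0.0000 0.0000 0.0000 0.0000]
Step 1: x=[6.0000 7.0000 11.0000 17.0000] v=[4.0000 -6.0000 -4.0000 6.0000]
Step 2: x=[3.0000 7.0000 11.0000 18.0000] v=[-6.0000 0.0000 0.0000 2.0000]
Step 3: x=[1.0000 7.0000 14.0000 16.0000] v=[-4.0000 0.0000 6.0000 -4.0000]
Step 4: x=[4.0000 8.0000 12.0000 16.0000] v=[6.0000 2.0000 -4.0000 0.0000]
Step 5: x=[7.0000 9.0000 10.0000 16.0000] v=[6.0000 2.0000 -4.0000 0.0000]
Step 6: x=[5.0000 9.0000 13.0000 14.0000] v=[-4.0000 0.0000 6.0000 -4.0000]
Step 7: x=[2.0000 9.0000 13.0000 15.0000] v=[-6.0000 0.0000 0.0000 2.0000]

Answer: 2.0000 9.0000 13.0000 15.0000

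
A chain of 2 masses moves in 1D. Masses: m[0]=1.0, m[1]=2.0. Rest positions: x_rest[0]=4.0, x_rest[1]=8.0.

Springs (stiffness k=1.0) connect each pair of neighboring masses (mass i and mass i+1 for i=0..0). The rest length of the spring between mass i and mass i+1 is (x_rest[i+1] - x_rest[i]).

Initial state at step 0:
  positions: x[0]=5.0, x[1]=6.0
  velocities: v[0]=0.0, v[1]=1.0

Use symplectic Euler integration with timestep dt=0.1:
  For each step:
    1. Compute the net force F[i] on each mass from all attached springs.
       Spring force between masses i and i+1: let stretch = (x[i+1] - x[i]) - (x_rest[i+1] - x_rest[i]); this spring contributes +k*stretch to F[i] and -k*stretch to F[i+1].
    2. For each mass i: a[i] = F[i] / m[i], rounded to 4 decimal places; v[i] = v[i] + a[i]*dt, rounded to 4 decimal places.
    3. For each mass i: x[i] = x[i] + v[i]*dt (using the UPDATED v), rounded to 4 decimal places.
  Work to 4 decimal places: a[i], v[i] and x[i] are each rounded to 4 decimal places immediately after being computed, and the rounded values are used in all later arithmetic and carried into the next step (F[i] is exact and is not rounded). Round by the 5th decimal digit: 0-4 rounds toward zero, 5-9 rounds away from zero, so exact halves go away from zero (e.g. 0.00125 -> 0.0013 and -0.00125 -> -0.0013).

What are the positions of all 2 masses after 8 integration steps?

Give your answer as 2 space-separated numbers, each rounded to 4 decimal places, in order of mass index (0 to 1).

Step 0: x=[5.0000 6.0000] v=[0.0000 1.0000]
Step 1: x=[4.9700 6.1150] v=[-0.3000 1.1500]
Step 2: x=[4.9115 6.2443] v=[-0.5855 1.2928]
Step 3: x=[4.8263 6.3869] v=[-0.8522 1.4262]
Step 4: x=[4.7167 6.5417] v=[-1.0961 1.5482]
Step 5: x=[4.5853 6.7074] v=[-1.3136 1.6570]
Step 6: x=[4.4352 6.8825] v=[-1.5014 1.7509]
Step 7: x=[4.2695 7.0654] v=[-1.6567 1.8285]
Step 8: x=[4.0918 7.2543] v=[-1.7771 1.8887]

Answer: 4.0918 7.2543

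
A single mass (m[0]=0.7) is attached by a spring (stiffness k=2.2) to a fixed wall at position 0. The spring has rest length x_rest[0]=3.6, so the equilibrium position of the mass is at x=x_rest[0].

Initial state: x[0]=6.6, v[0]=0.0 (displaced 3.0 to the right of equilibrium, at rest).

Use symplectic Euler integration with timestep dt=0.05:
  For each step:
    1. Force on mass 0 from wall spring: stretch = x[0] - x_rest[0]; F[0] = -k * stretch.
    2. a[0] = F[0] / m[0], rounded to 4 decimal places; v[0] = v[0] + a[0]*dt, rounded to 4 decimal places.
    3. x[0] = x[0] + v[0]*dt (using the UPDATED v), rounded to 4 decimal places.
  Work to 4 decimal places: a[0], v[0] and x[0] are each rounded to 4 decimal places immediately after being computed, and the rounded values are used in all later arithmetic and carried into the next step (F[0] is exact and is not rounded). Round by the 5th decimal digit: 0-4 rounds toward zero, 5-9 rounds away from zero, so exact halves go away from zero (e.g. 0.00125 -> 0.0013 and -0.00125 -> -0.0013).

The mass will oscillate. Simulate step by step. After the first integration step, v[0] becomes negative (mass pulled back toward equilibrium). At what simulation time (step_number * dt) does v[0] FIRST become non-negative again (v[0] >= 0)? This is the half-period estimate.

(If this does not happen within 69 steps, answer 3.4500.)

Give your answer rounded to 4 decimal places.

Answer: 1.8000

Derivation:
Step 0: x=[6.6000] v=[0.0000]
Step 1: x=[6.5764] v=[-0.4714]
Step 2: x=[6.5294] v=[-0.9391]
Step 3: x=[6.4594] v=[-1.3994]
Step 4: x=[6.3670] v=[-1.8487]
Step 5: x=[6.2528] v=[-2.2835]
Step 6: x=[6.1178] v=[-2.7004]
Step 7: x=[5.9630] v=[-3.0961]
Step 8: x=[5.7896] v=[-3.4674]
Step 9: x=[5.5990] v=[-3.8115]
Step 10: x=[5.3927] v=[-4.1256]
Step 11: x=[5.1723] v=[-4.4073]
Step 12: x=[4.9396] v=[-4.6544]
Step 13: x=[4.6964] v=[-4.8649]
Step 14: x=[4.4445] v=[-5.0372]
Step 15: x=[4.1860] v=[-5.1699]
Step 16: x=[3.9229] v=[-5.2620]
Step 17: x=[3.6573] v=[-5.3127]
Step 18: x=[3.3912] v=[-5.3217]
Step 19: x=[3.1268] v=[-5.2889]
Step 20: x=[2.8661] v=[-5.2145]
Step 21: x=[2.6111] v=[-5.0992]
Step 22: x=[2.3639] v=[-4.9438]
Step 23: x=[2.1264] v=[-4.7496]
Step 24: x=[1.9005] v=[-4.5180]
Step 25: x=[1.6880] v=[-4.2509]
Step 26: x=[1.4905] v=[-3.9504]
Step 27: x=[1.3096] v=[-3.6189]
Step 28: x=[1.1467] v=[-3.2590]
Step 29: x=[1.0030] v=[-2.8735]
Step 30: x=[0.8797] v=[-2.4654]
Step 31: x=[0.7778] v=[-2.0379]
Step 32: x=[0.6981] v=[-1.5944]
Step 33: x=[0.6412] v=[-1.1384]
Step 34: x=[0.6075] v=[-0.6734]
Step 35: x=[0.5973] v=[-0.2032]
Step 36: x=[0.6107] v=[0.2687]
First v>=0 after going negative at step 36, time=1.8000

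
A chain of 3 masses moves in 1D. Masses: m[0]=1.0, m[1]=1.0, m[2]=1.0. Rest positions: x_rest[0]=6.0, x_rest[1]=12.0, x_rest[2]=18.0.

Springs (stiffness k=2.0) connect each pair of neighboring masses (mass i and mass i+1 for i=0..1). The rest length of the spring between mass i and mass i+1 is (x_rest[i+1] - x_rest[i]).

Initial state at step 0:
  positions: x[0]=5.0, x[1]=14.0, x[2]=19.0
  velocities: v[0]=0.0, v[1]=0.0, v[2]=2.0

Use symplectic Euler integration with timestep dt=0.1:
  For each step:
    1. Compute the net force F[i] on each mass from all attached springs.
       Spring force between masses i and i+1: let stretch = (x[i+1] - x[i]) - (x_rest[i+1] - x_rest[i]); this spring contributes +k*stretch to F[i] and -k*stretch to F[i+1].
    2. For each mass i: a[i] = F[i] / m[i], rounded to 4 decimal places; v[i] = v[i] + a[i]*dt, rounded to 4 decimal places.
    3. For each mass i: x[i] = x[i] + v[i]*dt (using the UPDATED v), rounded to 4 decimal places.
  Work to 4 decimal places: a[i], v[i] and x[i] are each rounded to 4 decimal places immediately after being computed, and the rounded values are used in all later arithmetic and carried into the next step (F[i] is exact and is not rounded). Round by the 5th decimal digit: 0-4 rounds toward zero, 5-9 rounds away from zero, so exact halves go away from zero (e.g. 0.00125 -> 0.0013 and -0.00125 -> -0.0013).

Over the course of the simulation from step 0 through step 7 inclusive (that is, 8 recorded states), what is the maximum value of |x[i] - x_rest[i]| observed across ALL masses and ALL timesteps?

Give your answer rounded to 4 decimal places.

Step 0: x=[5.0000 14.0000 19.0000] v=[0.0000 0.0000 2.0000]
Step 1: x=[5.0600 13.9200 19.2200] v=[0.6000 -0.8000 2.2000]
Step 2: x=[5.1772 13.7688 19.4540] v=[1.1720 -1.5120 2.3400]
Step 3: x=[5.3462 13.5595 19.6943] v=[1.6903 -2.0933 2.4030]
Step 4: x=[5.5595 13.3086 19.9319] v=[2.1330 -2.5090 2.3760]
Step 5: x=[5.8078 13.0352 20.1570] v=[2.4828 -2.7342 2.2513]
Step 6: x=[6.0806 12.7597 20.3597] v=[2.7283 -2.7553 2.0269]
Step 7: x=[6.3670 12.5026 20.5304] v=[2.8641 -2.5711 1.7069]
Max displacement = 2.5304

Answer: 2.5304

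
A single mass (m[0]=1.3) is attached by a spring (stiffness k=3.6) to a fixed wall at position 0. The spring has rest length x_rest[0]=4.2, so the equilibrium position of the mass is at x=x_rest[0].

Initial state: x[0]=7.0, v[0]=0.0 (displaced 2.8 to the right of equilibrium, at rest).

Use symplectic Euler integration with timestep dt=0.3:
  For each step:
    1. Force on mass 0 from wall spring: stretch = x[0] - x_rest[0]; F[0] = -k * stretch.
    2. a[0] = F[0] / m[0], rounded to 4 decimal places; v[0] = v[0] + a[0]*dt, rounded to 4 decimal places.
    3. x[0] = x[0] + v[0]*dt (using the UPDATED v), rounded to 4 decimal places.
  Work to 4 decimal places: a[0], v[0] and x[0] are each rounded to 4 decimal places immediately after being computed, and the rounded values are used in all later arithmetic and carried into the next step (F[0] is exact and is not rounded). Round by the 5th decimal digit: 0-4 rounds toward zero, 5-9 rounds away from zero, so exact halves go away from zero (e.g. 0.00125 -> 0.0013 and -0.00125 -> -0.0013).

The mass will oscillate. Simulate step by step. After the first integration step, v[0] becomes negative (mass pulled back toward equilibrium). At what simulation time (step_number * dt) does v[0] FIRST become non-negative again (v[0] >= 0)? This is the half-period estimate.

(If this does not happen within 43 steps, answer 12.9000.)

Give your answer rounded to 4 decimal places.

Step 0: x=[7.0000] v=[0.0000]
Step 1: x=[6.3022] v=[-2.3261]
Step 2: x=[5.0804] v=[-4.0726]
Step 3: x=[3.6392] v=[-4.8040]
Step 4: x=[2.3378] v=[-4.3381]
Step 5: x=[1.5005] v=[-2.7910]
Step 6: x=[1.3360] v=[-0.5484]
Step 7: x=[1.8853] v=[1.8309]
First v>=0 after going negative at step 7, time=2.1000

Answer: 2.1000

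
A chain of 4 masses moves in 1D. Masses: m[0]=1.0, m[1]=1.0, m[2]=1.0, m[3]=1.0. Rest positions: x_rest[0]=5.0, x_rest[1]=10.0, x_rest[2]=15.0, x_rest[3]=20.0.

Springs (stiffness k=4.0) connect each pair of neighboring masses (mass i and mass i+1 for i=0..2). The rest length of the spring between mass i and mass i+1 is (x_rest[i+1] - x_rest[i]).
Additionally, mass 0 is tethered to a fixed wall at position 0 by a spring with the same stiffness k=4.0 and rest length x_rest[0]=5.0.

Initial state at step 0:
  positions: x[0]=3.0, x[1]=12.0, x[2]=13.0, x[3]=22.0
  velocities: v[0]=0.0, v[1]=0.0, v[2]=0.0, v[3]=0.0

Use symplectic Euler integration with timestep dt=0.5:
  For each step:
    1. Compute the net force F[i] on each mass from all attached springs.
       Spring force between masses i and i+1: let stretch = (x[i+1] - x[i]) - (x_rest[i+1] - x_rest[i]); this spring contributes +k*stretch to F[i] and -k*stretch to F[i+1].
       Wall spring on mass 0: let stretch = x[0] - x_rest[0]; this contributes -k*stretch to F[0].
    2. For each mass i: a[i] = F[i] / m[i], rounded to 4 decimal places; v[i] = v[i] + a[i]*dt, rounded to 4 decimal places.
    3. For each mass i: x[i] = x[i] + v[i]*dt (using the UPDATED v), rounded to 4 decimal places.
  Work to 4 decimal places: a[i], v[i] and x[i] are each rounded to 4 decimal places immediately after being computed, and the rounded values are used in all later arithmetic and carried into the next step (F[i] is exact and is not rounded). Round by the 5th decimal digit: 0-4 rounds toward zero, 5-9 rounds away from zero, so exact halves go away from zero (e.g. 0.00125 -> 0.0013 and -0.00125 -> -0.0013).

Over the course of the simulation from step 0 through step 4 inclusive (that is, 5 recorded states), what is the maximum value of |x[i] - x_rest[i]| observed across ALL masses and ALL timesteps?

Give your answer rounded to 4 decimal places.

Answer: 8.0000

Derivation:
Step 0: x=[3.0000 12.0000 13.0000 22.0000] v=[0.0000 0.0000 0.0000 0.0000]
Step 1: x=[9.0000 4.0000 21.0000 18.0000] v=[12.0000 -16.0000 16.0000 -8.0000]
Step 2: x=[1.0000 18.0000 9.0000 22.0000] v=[-16.0000 28.0000 -24.0000 8.0000]
Step 3: x=[9.0000 6.0000 19.0000 18.0000] v=[16.0000 -24.0000 20.0000 -8.0000]
Step 4: x=[5.0000 10.0000 15.0000 20.0000] v=[-8.0000 8.0000 -8.0000 4.0000]
Max displacement = 8.0000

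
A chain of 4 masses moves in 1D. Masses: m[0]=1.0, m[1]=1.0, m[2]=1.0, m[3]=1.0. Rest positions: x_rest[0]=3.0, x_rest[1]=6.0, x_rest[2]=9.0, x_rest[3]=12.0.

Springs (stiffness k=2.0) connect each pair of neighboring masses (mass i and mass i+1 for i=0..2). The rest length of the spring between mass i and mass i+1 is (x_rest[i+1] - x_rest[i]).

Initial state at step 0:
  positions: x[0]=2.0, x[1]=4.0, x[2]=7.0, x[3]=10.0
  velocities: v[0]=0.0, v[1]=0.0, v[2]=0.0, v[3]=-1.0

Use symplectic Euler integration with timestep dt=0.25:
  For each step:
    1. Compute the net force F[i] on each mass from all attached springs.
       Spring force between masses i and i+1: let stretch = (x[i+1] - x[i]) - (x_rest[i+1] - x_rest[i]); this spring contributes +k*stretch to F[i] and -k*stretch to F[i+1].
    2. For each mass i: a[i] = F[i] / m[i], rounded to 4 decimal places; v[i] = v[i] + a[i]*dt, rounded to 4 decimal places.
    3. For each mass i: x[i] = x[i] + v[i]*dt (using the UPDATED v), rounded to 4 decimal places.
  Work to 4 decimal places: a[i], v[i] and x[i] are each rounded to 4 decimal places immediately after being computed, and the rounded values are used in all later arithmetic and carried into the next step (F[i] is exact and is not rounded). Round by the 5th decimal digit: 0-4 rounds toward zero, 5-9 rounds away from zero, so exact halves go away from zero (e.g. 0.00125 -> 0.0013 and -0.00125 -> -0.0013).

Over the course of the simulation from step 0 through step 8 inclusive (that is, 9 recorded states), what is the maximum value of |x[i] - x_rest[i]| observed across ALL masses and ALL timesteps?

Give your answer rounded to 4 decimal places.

Answer: 2.7281

Derivation:
Step 0: x=[2.0000 4.0000 7.0000 10.0000] v=[0.0000 0.0000 0.0000 -1.0000]
Step 1: x=[1.8750 4.1250 7.0000 9.7500] v=[-0.5000 0.5000 0.0000 -1.0000]
Step 2: x=[1.6563 4.3281 6.9844 9.5313] v=[-0.8750 0.8125 -0.0625 -0.8750]
Step 3: x=[1.3965 4.5293 6.9551 9.3692] v=[-1.0391 0.8048 -0.1172 -0.6485]
Step 4: x=[1.1533 4.6421 6.9243 9.2803] v=[-0.9727 0.4513 -0.1231 -0.3556]
Step 5: x=[0.9712 4.6041 6.9028 9.2719] v=[-0.7283 -0.1520 -0.0862 -0.0336]
Step 6: x=[0.8682 4.3993 6.8901 9.3424] v=[-0.4119 -0.8191 -0.0510 0.2819]
Step 7: x=[0.8316 4.0645 6.8725 9.4814] v=[-0.1464 -1.3393 -0.0703 0.5558]
Step 8: x=[0.8241 3.6766 6.8300 9.6693] v=[-0.0300 -1.5518 -0.1699 0.7514]
Max displacement = 2.7281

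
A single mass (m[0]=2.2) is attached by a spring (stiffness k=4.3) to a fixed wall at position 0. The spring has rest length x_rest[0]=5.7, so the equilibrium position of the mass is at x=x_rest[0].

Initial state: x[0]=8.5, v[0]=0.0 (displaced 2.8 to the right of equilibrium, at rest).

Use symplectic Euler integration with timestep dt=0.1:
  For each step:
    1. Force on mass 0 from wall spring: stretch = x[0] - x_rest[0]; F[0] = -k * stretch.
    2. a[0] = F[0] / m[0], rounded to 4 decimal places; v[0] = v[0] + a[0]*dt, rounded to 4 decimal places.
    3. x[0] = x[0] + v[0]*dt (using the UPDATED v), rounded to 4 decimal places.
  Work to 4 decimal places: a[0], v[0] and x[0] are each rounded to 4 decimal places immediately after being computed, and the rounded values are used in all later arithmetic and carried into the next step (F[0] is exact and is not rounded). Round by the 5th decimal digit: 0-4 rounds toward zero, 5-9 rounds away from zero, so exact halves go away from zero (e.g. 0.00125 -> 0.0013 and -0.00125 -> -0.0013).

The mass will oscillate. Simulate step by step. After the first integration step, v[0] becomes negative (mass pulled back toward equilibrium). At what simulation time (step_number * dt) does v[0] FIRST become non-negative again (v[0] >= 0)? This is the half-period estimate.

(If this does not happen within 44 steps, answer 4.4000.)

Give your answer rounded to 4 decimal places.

Answer: 2.3000

Derivation:
Step 0: x=[8.5000] v=[0.0000]
Step 1: x=[8.4453] v=[-0.5473]
Step 2: x=[8.3369] v=[-1.0839]
Step 3: x=[8.1770] v=[-1.5993]
Step 4: x=[7.9687] v=[-2.0834]
Step 5: x=[7.7160] v=[-2.5268]
Step 6: x=[7.4239] v=[-2.9208]
Step 7: x=[7.0981] v=[-3.2577]
Step 8: x=[6.7450] v=[-3.5310]
Step 9: x=[6.3715] v=[-3.7353]
Step 10: x=[5.9848] v=[-3.8666]
Step 11: x=[5.5926] v=[-3.9223]
Step 12: x=[5.2025] v=[-3.9013]
Step 13: x=[4.8221] v=[-3.8041]
Step 14: x=[4.4589] v=[-3.6325]
Step 15: x=[4.1199] v=[-3.3899]
Step 16: x=[3.8118] v=[-3.0811]
Step 17: x=[3.5406] v=[-2.7120]
Step 18: x=[3.3116] v=[-2.2899]
Step 19: x=[3.1293] v=[-1.8231]
Step 20: x=[2.9972] v=[-1.3206]
Step 21: x=[2.9180] v=[-0.7923]
Step 22: x=[2.8931] v=[-0.2486]
Step 23: x=[2.9231] v=[0.3000]
First v>=0 after going negative at step 23, time=2.3000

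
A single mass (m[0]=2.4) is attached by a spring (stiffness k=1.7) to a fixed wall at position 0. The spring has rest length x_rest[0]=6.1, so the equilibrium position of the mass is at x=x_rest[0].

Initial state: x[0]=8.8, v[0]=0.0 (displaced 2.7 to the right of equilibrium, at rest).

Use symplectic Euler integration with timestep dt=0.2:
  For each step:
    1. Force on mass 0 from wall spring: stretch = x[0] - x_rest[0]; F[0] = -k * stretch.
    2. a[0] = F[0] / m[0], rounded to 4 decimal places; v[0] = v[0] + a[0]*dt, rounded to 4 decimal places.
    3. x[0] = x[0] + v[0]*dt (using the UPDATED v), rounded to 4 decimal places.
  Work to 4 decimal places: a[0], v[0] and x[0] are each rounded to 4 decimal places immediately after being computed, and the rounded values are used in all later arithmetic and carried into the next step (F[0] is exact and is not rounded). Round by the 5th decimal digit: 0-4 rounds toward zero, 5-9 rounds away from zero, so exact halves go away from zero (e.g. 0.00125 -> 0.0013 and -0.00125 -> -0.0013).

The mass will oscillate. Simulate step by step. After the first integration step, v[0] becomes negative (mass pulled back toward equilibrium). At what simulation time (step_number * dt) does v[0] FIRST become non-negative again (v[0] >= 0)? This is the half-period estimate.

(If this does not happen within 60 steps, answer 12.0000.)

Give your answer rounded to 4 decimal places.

Answer: 3.8000

Derivation:
Step 0: x=[8.8000] v=[0.0000]
Step 1: x=[8.7235] v=[-0.3825]
Step 2: x=[8.5727] v=[-0.7542]
Step 3: x=[8.3518] v=[-1.1045]
Step 4: x=[8.0671] v=[-1.4235]
Step 5: x=[7.7267] v=[-1.7022]
Step 6: x=[7.3402] v=[-1.9326]
Step 7: x=[6.9185] v=[-2.1083]
Step 8: x=[6.4736] v=[-2.2243]
Step 9: x=[6.0182] v=[-2.2772]
Step 10: x=[5.5651] v=[-2.2656]
Step 11: x=[5.1271] v=[-2.1898]
Step 12: x=[4.7167] v=[-2.0520]
Step 13: x=[4.3455] v=[-1.8560]
Step 14: x=[4.0240] v=[-1.6074]
Step 15: x=[3.7613] v=[-1.3133]
Step 16: x=[3.5649] v=[-0.9820]
Step 17: x=[3.4403] v=[-0.6229]
Step 18: x=[3.3911] v=[-0.2461]
Step 19: x=[3.4186] v=[0.1377]
First v>=0 after going negative at step 19, time=3.8000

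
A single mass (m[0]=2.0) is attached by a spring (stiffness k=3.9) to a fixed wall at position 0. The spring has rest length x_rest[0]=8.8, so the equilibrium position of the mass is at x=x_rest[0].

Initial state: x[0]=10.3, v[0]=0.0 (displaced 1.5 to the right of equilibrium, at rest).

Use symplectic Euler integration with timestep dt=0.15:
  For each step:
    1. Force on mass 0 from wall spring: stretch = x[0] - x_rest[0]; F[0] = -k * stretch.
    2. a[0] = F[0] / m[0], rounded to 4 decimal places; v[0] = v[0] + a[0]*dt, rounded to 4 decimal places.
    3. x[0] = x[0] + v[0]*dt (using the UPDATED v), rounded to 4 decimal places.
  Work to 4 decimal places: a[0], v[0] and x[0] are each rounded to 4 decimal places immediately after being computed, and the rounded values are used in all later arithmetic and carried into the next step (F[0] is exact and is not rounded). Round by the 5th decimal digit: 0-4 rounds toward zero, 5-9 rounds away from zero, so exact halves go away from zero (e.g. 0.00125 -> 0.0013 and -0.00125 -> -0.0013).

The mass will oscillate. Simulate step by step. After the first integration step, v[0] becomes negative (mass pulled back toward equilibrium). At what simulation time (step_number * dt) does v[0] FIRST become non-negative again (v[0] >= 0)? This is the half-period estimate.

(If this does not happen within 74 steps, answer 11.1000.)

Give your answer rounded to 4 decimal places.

Step 0: x=[10.3000] v=[0.0000]
Step 1: x=[10.2342] v=[-0.4388]
Step 2: x=[10.1055] v=[-0.8583]
Step 3: x=[9.9195] v=[-1.2402]
Step 4: x=[9.6843] v=[-1.5677]
Step 5: x=[9.4103] v=[-1.8264]
Step 6: x=[9.1096] v=[-2.0049]
Step 7: x=[8.7953] v=[-2.0955]
Step 8: x=[8.4812] v=[-2.0941]
Step 9: x=[8.1811] v=[-2.0008]
Step 10: x=[7.9081] v=[-1.8198]
Step 11: x=[7.6743] v=[-1.5589]
Step 12: x=[7.4899] v=[-1.2296]
Step 13: x=[7.3629] v=[-0.8464]
Step 14: x=[7.2990] v=[-0.4261]
Step 15: x=[7.3010] v=[0.0130]
First v>=0 after going negative at step 15, time=2.2500

Answer: 2.2500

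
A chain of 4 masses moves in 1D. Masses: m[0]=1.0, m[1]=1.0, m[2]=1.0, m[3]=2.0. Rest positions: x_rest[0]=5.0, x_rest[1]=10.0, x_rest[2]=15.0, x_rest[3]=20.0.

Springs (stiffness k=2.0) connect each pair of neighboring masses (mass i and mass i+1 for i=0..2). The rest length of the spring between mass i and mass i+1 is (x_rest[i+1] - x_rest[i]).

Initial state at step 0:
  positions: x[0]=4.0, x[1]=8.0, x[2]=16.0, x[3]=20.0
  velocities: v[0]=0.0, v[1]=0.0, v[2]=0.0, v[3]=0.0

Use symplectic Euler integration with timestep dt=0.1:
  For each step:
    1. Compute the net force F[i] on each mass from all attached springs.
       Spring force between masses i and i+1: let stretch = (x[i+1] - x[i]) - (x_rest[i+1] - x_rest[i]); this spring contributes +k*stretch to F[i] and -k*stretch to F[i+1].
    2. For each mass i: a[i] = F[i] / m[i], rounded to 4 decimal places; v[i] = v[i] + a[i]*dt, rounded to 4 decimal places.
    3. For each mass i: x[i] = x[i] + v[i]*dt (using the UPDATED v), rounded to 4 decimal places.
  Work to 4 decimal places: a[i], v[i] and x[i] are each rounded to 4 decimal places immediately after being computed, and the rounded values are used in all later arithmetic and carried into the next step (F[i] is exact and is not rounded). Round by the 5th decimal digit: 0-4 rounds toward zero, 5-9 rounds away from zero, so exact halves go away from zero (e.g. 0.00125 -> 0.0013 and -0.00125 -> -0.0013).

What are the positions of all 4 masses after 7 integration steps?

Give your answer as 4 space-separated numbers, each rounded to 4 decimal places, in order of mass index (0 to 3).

Step 0: x=[4.0000 8.0000 16.0000 20.0000] v=[0.0000 0.0000 0.0000 0.0000]
Step 1: x=[3.9800 8.0800 15.9200 20.0100] v=[-0.2000 0.8000 -0.8000 0.1000]
Step 2: x=[3.9420 8.2348 15.7650 20.0291] v=[-0.3800 1.5480 -1.5500 0.1910]
Step 3: x=[3.8899 8.4544 15.5447 20.0556] v=[-0.5214 2.1955 -2.2032 0.2646]
Step 4: x=[3.8291 8.7245 15.2728 20.0870] v=[-0.6085 2.7007 -2.7191 0.3135]
Step 5: x=[3.7662 9.0276 14.9662 20.1202] v=[-0.6294 3.0313 -3.0659 0.3321]
Step 6: x=[3.7085 9.3443 14.6439 20.1519] v=[-0.5771 3.1667 -3.2228 0.3167]
Step 7: x=[3.6635 9.6543 14.3258 20.1785] v=[-0.4499 3.0995 -3.1811 0.2659]

Answer: 3.6635 9.6543 14.3258 20.1785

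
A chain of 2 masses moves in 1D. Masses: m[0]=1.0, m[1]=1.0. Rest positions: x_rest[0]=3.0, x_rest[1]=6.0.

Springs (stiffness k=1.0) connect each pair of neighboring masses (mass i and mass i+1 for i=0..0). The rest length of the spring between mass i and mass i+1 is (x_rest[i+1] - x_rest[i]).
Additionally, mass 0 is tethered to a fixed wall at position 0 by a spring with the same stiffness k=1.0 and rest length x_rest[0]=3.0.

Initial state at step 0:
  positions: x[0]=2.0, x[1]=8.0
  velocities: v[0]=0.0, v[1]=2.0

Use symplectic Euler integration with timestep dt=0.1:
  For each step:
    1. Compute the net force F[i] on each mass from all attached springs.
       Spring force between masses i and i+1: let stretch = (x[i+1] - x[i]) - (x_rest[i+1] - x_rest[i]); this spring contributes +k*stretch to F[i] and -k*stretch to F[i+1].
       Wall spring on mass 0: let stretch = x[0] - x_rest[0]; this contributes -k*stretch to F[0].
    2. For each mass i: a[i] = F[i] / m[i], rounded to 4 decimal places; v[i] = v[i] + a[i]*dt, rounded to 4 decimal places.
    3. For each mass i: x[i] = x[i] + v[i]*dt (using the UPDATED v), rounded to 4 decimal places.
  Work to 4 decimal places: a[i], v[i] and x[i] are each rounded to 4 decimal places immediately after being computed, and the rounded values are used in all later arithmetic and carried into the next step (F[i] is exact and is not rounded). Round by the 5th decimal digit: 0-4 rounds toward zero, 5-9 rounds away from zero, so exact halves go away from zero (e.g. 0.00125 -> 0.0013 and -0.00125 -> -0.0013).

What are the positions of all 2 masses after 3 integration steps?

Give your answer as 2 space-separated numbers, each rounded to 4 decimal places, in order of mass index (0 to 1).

Step 0: x=[2.0000 8.0000] v=[0.0000 2.0000]
Step 1: x=[2.0400 8.1700] v=[0.4000 1.7000]
Step 2: x=[2.1209 8.3087] v=[0.8090 1.3870]
Step 3: x=[2.2425 8.4155] v=[1.2157 1.0682]

Answer: 2.2425 8.4155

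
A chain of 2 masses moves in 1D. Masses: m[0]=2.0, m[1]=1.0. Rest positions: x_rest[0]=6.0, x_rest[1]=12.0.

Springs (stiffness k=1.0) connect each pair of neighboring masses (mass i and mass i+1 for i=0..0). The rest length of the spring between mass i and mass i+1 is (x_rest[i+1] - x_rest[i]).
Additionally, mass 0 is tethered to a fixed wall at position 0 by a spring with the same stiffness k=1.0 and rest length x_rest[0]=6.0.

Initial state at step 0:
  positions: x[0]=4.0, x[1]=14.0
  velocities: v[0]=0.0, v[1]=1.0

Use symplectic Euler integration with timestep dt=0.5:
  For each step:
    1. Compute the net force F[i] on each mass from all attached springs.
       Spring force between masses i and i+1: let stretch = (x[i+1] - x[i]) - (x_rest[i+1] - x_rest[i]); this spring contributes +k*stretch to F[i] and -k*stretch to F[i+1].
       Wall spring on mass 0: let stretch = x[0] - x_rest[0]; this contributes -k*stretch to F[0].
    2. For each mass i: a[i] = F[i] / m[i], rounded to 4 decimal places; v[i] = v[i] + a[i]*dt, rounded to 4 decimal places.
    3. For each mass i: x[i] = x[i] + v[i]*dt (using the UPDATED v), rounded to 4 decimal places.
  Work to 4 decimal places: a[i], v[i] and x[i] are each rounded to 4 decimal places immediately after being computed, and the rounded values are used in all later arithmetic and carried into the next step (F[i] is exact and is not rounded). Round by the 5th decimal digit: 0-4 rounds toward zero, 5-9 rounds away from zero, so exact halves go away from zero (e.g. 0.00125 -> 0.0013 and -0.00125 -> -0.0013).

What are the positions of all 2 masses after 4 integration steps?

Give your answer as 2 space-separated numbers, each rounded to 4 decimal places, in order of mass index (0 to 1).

Step 0: x=[4.0000 14.0000] v=[0.0000 1.0000]
Step 1: x=[4.7500 13.5000] v=[1.5000 -1.0000]
Step 2: x=[6.0000 12.3125] v=[2.5000 -2.3750]
Step 3: x=[7.2891 11.0469] v=[2.5782 -2.5313]
Step 4: x=[8.1368 10.3418] v=[1.6954 -1.4102]

Answer: 8.1368 10.3418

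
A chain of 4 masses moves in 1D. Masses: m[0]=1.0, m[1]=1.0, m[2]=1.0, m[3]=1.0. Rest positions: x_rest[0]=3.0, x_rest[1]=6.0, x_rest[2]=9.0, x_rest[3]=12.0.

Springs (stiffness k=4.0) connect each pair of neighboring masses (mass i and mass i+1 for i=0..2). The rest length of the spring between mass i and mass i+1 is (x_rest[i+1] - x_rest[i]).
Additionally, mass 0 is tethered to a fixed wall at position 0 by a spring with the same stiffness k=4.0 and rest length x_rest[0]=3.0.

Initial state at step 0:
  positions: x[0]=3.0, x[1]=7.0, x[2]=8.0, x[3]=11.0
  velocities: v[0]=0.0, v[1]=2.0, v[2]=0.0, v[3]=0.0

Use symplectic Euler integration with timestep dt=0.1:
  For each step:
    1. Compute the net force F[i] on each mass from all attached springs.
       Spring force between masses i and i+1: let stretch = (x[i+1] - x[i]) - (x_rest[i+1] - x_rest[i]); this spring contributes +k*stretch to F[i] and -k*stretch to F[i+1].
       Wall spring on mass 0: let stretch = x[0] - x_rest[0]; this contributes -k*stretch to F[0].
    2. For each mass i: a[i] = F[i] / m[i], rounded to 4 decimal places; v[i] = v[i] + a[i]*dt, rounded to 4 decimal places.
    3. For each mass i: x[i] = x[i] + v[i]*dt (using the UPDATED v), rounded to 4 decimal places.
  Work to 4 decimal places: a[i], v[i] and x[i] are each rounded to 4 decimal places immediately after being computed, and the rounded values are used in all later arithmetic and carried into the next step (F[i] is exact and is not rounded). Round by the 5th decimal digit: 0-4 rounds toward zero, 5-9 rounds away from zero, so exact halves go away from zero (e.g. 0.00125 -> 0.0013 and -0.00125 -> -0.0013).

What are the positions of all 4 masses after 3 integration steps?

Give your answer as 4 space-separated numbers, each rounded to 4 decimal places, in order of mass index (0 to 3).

Step 0: x=[3.0000 7.0000 8.0000 11.0000] v=[0.0000 2.0000 0.0000 0.0000]
Step 1: x=[3.0400 7.0800 8.0800 11.0000] v=[0.4000 0.8000 0.8000 0.0000]
Step 2: x=[3.1200 7.0384 8.2368 11.0032] v=[0.8000 -0.4160 1.5680 0.0320]
Step 3: x=[3.2319 6.8880 8.4563 11.0157] v=[1.1194 -1.5040 2.1952 0.1254]

Answer: 3.2319 6.8880 8.4563 11.0157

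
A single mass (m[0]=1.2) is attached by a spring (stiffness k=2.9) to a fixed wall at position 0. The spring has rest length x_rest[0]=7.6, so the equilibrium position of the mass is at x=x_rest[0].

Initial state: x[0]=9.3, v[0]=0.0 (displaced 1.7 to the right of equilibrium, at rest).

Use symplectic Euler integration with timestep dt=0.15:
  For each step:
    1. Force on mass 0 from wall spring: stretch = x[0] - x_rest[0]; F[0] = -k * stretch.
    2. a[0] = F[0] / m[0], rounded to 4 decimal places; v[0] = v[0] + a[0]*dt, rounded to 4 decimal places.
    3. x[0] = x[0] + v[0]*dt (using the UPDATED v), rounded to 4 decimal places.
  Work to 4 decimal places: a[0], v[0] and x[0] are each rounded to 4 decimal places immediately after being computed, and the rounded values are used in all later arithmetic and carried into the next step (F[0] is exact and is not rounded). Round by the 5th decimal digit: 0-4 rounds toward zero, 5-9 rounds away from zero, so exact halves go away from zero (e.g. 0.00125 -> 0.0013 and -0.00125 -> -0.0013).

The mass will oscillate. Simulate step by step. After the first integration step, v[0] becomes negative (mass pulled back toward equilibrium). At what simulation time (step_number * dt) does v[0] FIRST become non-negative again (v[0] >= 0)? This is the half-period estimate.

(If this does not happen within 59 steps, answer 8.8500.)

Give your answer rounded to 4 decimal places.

Answer: 2.1000

Derivation:
Step 0: x=[9.3000] v=[0.0000]
Step 1: x=[9.2076] v=[-0.6162]
Step 2: x=[9.0278] v=[-1.1990]
Step 3: x=[8.7703] v=[-1.7166]
Step 4: x=[8.4492] v=[-2.1408]
Step 5: x=[8.0819] v=[-2.4486]
Step 6: x=[7.6884] v=[-2.6233]
Step 7: x=[7.2901] v=[-2.6553]
Step 8: x=[6.9087] v=[-2.5430]
Step 9: x=[6.5648] v=[-2.2924]
Step 10: x=[6.2772] v=[-1.9171]
Step 11: x=[6.0616] v=[-1.4376]
Step 12: x=[5.9296] v=[-0.8799]
Step 13: x=[5.8884] v=[-0.2744]
Step 14: x=[5.9403] v=[0.3461]
First v>=0 after going negative at step 14, time=2.1000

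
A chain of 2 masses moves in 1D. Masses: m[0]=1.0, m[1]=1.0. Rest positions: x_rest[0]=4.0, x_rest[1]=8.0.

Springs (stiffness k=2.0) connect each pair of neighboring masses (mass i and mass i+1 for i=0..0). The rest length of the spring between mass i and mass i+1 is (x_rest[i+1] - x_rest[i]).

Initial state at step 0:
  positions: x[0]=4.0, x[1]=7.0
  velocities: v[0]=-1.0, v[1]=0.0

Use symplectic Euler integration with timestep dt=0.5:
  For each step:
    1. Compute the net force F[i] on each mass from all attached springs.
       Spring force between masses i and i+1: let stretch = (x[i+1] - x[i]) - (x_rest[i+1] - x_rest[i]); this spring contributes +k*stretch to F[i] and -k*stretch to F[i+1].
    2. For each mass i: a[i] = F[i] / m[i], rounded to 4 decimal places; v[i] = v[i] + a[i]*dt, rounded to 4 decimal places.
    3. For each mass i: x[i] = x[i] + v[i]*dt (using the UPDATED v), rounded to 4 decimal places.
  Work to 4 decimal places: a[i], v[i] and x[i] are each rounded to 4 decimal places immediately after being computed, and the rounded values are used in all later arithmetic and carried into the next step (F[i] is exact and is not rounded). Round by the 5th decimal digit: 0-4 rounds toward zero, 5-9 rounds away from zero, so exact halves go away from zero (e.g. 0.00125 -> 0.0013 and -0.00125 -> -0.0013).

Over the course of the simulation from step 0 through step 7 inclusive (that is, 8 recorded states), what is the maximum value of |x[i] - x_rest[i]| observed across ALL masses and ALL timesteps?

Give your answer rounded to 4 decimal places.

Answer: 2.5000

Derivation:
Step 0: x=[4.0000 7.0000] v=[-1.0000 0.0000]
Step 1: x=[3.0000 7.5000] v=[-2.0000 1.0000]
Step 2: x=[2.2500 7.7500] v=[-1.5000 0.5000]
Step 3: x=[2.2500 7.2500] v=[0.0000 -1.0000]
Step 4: x=[2.7500 6.2500] v=[1.0000 -2.0000]
Step 5: x=[3.0000 5.5000] v=[0.5000 -1.5000]
Step 6: x=[2.5000 5.5000] v=[-1.0000 0.0000]
Step 7: x=[1.5000 6.0000] v=[-2.0000 1.0000]
Max displacement = 2.5000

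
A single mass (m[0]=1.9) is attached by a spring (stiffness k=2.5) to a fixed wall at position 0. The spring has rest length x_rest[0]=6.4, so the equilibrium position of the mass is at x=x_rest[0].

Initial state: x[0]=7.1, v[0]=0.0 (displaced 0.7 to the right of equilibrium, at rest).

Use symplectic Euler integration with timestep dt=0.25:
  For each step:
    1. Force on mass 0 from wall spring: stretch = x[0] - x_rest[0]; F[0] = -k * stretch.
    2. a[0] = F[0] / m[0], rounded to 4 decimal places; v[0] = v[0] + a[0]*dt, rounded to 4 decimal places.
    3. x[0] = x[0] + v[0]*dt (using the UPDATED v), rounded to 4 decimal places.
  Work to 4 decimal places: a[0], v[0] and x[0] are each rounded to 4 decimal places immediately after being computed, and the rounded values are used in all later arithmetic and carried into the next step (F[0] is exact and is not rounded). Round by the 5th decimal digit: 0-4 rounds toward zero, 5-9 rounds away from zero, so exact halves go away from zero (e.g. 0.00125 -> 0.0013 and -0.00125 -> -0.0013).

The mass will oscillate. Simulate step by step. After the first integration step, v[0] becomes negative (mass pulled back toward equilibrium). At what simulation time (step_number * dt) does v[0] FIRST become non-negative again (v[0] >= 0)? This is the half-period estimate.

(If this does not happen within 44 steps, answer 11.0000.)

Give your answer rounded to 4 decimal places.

Step 0: x=[7.1000] v=[0.0000]
Step 1: x=[7.0424] v=[-0.2303]
Step 2: x=[6.9320] v=[-0.4416]
Step 3: x=[6.7779] v=[-0.6166]
Step 4: x=[6.5927] v=[-0.7409]
Step 5: x=[6.3916] v=[-0.8043]
Step 6: x=[6.1912] v=[-0.8015]
Step 7: x=[6.0080] v=[-0.7328]
Step 8: x=[5.8570] v=[-0.6039]
Step 9: x=[5.7507] v=[-0.4253]
Step 10: x=[5.6978] v=[-0.2117]
Step 11: x=[5.7026] v=[0.0193]
First v>=0 after going negative at step 11, time=2.7500

Answer: 2.7500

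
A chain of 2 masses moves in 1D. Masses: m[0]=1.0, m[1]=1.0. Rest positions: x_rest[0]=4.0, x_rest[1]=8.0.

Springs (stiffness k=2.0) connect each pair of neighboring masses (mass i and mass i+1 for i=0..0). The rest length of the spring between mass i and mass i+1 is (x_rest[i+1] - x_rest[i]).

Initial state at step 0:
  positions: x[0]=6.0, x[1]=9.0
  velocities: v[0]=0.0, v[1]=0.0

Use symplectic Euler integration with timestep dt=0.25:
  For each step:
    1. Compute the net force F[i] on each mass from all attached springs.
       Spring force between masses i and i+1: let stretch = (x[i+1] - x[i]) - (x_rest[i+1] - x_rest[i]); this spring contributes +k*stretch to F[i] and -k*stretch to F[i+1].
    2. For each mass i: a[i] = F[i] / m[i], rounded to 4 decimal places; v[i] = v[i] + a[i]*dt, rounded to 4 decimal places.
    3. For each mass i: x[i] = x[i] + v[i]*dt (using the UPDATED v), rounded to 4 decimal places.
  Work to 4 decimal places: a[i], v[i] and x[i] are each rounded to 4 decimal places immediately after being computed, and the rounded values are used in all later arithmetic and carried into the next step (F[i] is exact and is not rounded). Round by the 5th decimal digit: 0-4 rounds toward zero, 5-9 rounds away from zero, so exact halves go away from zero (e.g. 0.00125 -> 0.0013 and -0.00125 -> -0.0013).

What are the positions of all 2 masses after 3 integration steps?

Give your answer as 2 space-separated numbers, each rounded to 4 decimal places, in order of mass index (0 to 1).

Answer: 5.3985 9.6016

Derivation:
Step 0: x=[6.0000 9.0000] v=[0.0000 0.0000]
Step 1: x=[5.8750 9.1250] v=[-0.5000 0.5000]
Step 2: x=[5.6563 9.3438] v=[-0.8750 0.8750]
Step 3: x=[5.3985 9.6016] v=[-1.0313 1.0313]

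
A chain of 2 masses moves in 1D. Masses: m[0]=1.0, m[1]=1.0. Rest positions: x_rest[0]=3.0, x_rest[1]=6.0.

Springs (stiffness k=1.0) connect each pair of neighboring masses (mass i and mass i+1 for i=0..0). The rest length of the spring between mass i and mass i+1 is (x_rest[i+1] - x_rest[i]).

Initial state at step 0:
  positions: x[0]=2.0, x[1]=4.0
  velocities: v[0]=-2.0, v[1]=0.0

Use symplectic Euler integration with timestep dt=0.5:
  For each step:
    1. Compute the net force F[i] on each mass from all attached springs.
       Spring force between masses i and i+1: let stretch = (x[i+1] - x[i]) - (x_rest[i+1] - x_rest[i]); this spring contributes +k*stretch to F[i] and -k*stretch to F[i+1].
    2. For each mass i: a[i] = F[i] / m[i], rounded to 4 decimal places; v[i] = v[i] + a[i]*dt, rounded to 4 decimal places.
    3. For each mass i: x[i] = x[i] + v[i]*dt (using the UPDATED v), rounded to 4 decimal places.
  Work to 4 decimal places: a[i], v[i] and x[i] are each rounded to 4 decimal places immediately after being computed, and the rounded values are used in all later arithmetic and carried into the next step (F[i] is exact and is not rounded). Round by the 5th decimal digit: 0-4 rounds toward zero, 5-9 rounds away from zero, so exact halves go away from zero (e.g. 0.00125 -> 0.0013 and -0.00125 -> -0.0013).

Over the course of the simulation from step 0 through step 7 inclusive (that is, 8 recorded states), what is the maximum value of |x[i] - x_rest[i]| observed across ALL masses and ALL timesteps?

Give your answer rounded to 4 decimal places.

Step 0: x=[2.0000 4.0000] v=[-2.0000 0.0000]
Step 1: x=[0.7500 4.2500] v=[-2.5000 0.5000]
Step 2: x=[-0.3750 4.3750] v=[-2.2500 0.2500]
Step 3: x=[-1.0625 4.0625] v=[-1.3750 -0.6250]
Step 4: x=[-1.2188 3.2188] v=[-0.3125 -1.6875]
Step 5: x=[-1.0157 2.0157] v=[0.4063 -2.4063]
Step 6: x=[-0.8047 0.8047] v=[0.4220 -2.4220]
Step 7: x=[-0.9414 -0.0587] v=[-0.2733 -1.7267]
Max displacement = 6.0587

Answer: 6.0587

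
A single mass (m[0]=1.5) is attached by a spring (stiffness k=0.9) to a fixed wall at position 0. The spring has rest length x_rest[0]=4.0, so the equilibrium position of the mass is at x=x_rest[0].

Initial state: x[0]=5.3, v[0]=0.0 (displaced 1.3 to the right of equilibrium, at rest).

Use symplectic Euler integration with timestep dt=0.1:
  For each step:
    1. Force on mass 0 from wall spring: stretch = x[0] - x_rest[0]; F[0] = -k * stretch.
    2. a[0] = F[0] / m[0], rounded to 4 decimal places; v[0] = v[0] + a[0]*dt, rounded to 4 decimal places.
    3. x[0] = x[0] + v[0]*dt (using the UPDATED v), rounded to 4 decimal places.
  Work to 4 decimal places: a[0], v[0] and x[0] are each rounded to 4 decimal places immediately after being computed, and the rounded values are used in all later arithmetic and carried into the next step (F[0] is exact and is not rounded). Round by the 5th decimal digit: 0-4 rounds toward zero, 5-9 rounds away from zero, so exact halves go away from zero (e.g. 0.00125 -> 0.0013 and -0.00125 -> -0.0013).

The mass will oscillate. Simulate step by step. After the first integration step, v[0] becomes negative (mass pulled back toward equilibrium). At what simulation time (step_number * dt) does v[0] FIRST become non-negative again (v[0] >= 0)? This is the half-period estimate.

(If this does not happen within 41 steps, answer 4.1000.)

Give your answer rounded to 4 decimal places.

Answer: 4.1000

Derivation:
Step 0: x=[5.3000] v=[0.0000]
Step 1: x=[5.2922] v=[-0.0780]
Step 2: x=[5.2767] v=[-0.1555]
Step 3: x=[5.2535] v=[-0.2321]
Step 4: x=[5.2228] v=[-0.3073]
Step 5: x=[5.1847] v=[-0.3807]
Step 6: x=[5.1395] v=[-0.4518]
Step 7: x=[5.0875] v=[-0.5202]
Step 8: x=[5.0290] v=[-0.5855]
Step 9: x=[4.9643] v=[-0.6472]
Step 10: x=[4.8938] v=[-0.7051]
Step 11: x=[4.8179] v=[-0.7587]
Step 12: x=[4.7371] v=[-0.8078]
Step 13: x=[4.6519] v=[-0.8520]
Step 14: x=[4.5628] v=[-0.8911]
Step 15: x=[4.4703] v=[-0.9249]
Step 16: x=[4.3750] v=[-0.9531]
Step 17: x=[4.2774] v=[-0.9756]
Step 18: x=[4.1782] v=[-0.9922]
Step 19: x=[4.0779] v=[-1.0029]
Step 20: x=[3.9771] v=[-1.0076]
Step 21: x=[3.8765] v=[-1.0062]
Step 22: x=[3.7766] v=[-0.9988]
Step 23: x=[3.6781] v=[-0.9854]
Step 24: x=[3.5815] v=[-0.9661]
Step 25: x=[3.4874] v=[-0.9410]
Step 26: x=[3.3964] v=[-0.9102]
Step 27: x=[3.3090] v=[-0.8740]
Step 28: x=[3.2258] v=[-0.8325]
Step 29: x=[3.1472] v=[-0.7861]
Step 30: x=[3.0737] v=[-0.7349]
Step 31: x=[3.0058] v=[-0.6793]
Step 32: x=[2.9438] v=[-0.6197]
Step 33: x=[2.8882] v=[-0.5563]
Step 34: x=[2.8392] v=[-0.4896]
Step 35: x=[2.7972] v=[-0.4200]
Step 36: x=[2.7624] v=[-0.3478]
Step 37: x=[2.7351] v=[-0.2735]
Step 38: x=[2.7153] v=[-0.1976]
Step 39: x=[2.7033] v=[-0.1205]
Step 40: x=[2.6990] v=[-0.0427]
Step 41: x=[2.7025] v=[0.0354]
First v>=0 after going negative at step 41, time=4.1000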